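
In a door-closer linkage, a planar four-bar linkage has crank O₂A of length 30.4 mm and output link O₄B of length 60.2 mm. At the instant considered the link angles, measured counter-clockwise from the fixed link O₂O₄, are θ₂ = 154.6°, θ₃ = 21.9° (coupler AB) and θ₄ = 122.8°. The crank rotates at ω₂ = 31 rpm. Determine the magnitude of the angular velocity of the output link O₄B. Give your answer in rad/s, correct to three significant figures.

ω₂ = 3.246 rad/s (from 31 rpm).
Differentiating the loop-closure r₂e^{iθ₂}+r₃e^{iθ₃}=r₁+r₄e^{iθ₄} gives r₂ω₂e^{iθ₂}+r₃ω₃e^{iθ₃}=r₄ω₄e^{iθ₄}.
Eliminating the other unknown: ω₄ = r₂ω₂ sin(θ₂−θ₃) / [r₄ sin(θ₄−θ₃)].
Numerator sine = +0.73491; denominator sine = +0.98196.
Result = 0.0304·3.246·(+0.73491) / (0.0602·(+0.98196)) = +1.2269 rad/s; magnitude 1.2269 rad/s.

1.23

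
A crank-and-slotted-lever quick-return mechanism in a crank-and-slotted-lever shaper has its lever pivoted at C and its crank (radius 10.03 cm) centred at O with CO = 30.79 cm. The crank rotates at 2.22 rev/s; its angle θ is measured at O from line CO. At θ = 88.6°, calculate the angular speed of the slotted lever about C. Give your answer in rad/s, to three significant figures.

1.42

ω = 13.95 rad/s (from 2.22 rev/s).
Crank pin A relative to C: A = (d + r cosθ, r sinθ); lever angle φ = atan2(r sinθ, d + r cosθ).
Differentiating tanφ: φ̇ = rω(d cosθ + r)/(d² + r² + 2dr cosθ).
d² + r² + 2dr cosθ = |CA|² = 0.106372 m²;  d cosθ + r = +0.10782 m.
|ω_lever| = |0.1003·13.95·+0.10782| / 0.106372 = 1.4181 rad/s.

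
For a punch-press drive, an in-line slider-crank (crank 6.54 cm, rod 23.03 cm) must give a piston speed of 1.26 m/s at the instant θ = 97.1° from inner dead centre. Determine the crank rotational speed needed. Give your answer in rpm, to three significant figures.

192

For an in-line slider-crank, |v_piston| = rω|sinθ|·[1 + r cosθ/√(L² − r² sin²θ)].
With r = 0.0654 m, L = 0.2303 m, θ = 97.1°: the bracketed kinematic factor |dx/dθ| = 0.062524 m.
ω = v/|dx/dθ| = 1.26/0.062524 = 20.152 rad/s.
N = 60ω/(2π) = 192.44 rpm.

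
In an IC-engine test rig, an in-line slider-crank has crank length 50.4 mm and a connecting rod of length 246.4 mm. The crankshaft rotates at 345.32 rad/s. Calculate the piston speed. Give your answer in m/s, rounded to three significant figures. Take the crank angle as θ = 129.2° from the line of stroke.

ω = 345.3 rad/s
For an in-line slider-crank, x = r cosθ + √(L² − r² sin²θ), so v = −rω sinθ·[1 + r cosθ/√(L² − r² sin²θ)].
With r = 0.0504 m, L = 0.2464 m, θ = 129.2°: √(L² − r² sin²θ) = 0.24328 m.
v = −0.0504·345.3·0.77494·[1 + 0.0504·-0.63203/0.24328] = -11.721 m/s.
|v| = 11.721 m/s.

11.7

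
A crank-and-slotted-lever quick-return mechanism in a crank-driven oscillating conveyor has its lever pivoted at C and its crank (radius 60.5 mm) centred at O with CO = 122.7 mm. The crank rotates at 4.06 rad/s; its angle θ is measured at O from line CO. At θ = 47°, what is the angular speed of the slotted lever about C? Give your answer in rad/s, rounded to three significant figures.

ω = 4.06 rad/s
Crank pin A relative to C: A = (d + r cosθ, r sinθ); lever angle φ = atan2(r sinθ, d + r cosθ).
Differentiating tanφ: φ̇ = rω(d cosθ + r)/(d² + r² + 2dr cosθ).
d² + r² + 2dr cosθ = |CA|² = 0.028841 m²;  d cosθ + r = +0.14418 m.
|ω_lever| = |0.0605·4.06·+0.14418| / 0.028841 = 1.2279 rad/s.

1.23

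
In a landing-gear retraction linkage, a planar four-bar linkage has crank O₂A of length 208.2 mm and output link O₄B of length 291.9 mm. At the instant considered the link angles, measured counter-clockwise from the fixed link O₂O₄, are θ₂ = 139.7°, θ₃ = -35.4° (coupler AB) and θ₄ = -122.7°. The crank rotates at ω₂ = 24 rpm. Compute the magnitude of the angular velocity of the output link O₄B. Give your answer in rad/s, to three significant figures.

ω₂ = 2.513 rad/s (from 24 rpm).
Differentiating the loop-closure r₂e^{iθ₂}+r₃e^{iθ₃}=r₁+r₄e^{iθ₄} gives r₂ω₂e^{iθ₂}+r₃ω₃e^{iθ₃}=r₄ω₄e^{iθ₄}.
Eliminating the other unknown: ω₄ = r₂ω₂ sin(θ₂−θ₃) / [r₄ sin(θ₄−θ₃)].
Numerator sine = +0.08542; denominator sine = -0.99889.
Result = 0.2082·2.513·(+0.08542) / (0.2919·(-0.99889)) = -0.15329 rad/s; magnitude 0.15329 rad/s.

0.153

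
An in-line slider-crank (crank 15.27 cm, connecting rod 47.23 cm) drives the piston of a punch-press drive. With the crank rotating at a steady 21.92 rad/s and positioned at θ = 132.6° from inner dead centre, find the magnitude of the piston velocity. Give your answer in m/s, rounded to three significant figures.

1.91

ω = 21.92 rad/s
For an in-line slider-crank, x = r cosθ + √(L² − r² sin²θ), so v = −rω sinθ·[1 + r cosθ/√(L² − r² sin²θ)].
With r = 0.1527 m, L = 0.4723 m, θ = 132.6°: √(L² − r² sin²θ) = 0.45873 m.
v = −0.1527·21.92·0.73610·[1 + 0.1527·-0.67688/0.45873] = -1.9087 m/s.
|v| = 1.9087 m/s.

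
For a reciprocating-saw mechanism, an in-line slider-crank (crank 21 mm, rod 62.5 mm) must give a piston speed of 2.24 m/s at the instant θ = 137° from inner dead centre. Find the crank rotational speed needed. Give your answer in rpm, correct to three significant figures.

For an in-line slider-crank, |v_piston| = rω|sinθ|·[1 + r cosθ/√(L² − r² sin²θ)].
With r = 0.021 m, L = 0.0625 m, θ = 137°: the bracketed kinematic factor |dx/dθ| = 0.010706 m.
ω = v/|dx/dθ| = 2.24/0.010706 = 209.22 rad/s.
N = 60ω/(2π) = 1997.9 rpm.

2000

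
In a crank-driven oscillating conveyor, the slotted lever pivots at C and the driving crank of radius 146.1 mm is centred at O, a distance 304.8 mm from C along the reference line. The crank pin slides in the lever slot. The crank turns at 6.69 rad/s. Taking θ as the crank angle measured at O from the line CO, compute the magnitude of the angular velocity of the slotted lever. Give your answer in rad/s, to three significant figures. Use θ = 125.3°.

0.468

ω = 6.69 rad/s
Crank pin A relative to C: A = (d + r cosθ, r sinθ); lever angle φ = atan2(r sinθ, d + r cosθ).
Differentiating tanφ: φ̇ = rω(d cosθ + r)/(d² + r² + 2dr cosθ).
d² + r² + 2dr cosθ = |CA|² = 0.0627828 m²;  d cosθ + r = -0.030031 m.
|ω_lever| = |0.1461·6.69·-0.030031| / 0.0627828 = 0.46753 rad/s.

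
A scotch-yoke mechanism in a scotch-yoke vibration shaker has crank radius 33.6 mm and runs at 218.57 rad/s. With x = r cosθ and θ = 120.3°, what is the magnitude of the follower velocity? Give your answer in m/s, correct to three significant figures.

ω = 218.6 rad/s
x = r cosθ ⇒ ẋ = −rω sinθ.
|v| = rω|sinθ| = 0.0336·218.6·|sin 120.3°| = 6.3407 m/s.

6.34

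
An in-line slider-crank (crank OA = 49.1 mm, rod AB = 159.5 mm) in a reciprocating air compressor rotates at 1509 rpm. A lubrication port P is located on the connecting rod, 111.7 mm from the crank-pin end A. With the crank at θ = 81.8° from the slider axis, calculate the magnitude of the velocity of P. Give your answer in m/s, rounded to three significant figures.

ω = 158 rad/s.  Crank-pin speed |V_A| = rω = 7.7589 m/s, perpendicular to OA.
Rod angle: sinφ = −(r/L) sinθ ⇒ φ = -17.739°; ω_rod = −rω cosθ/√(L²−r²sin²θ) = -7.2846 rad/s.
V_P = V_A + ω_rod × AP, with AP = 0.1117 m along the rod.
Components: V_Px = −rω sinθ − a·ω_rod·sinφ = -7.9275 m/s;  V_Py = rω cosθ + a·ω_rod·cosφ = +0.33165 m/s.
|V_P| = √(V_Px² + V_Py²) = 7.9344 m/s.

7.93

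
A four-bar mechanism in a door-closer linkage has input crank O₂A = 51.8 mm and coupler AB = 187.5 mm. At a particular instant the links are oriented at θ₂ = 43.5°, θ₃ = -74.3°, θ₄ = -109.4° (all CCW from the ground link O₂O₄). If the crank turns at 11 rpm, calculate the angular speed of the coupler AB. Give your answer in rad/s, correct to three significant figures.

ω₂ = 1.152 rad/s (from 11 rpm).
Differentiating the loop-closure r₂e^{iθ₂}+r₃e^{iθ₃}=r₁+r₄e^{iθ₄} gives r₂ω₂e^{iθ₂}+r₃ω₃e^{iθ₃}=r₄ω₄e^{iθ₄}.
Eliminating the other unknown: ω₃ = r₂ω₂ sin(θ₄−θ₂) / [r₃ sin(θ₃−θ₄)].
Numerator sine = -0.45554; denominator sine = +0.57501.
Result = 0.0518·1.152·(-0.45554) / (0.1875·(+0.57501)) = -0.25212 rad/s; magnitude 0.25212 rad/s.

0.252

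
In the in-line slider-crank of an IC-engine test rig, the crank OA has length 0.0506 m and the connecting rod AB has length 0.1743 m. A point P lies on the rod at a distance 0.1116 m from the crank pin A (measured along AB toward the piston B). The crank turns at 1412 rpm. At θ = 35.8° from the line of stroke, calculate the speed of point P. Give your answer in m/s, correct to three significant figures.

ω = 147.9 rad/s.  Crank-pin speed |V_A| = rω = 7.4819 m/s, perpendicular to OA.
Rod angle: sinφ = −(r/L) sinθ ⇒ φ = -9.777°; ω_rod = −rω cosθ/√(L²−r²sin²θ) = -35.329 rad/s.
V_P = V_A + ω_rod × AP, with AP = 0.1116 m along the rod.
Components: V_Px = −rω sinθ − a·ω_rod·sinφ = -5.0461 m/s;  V_Py = rω cosθ + a·ω_rod·cosφ = +2.1829 m/s.
|V_P| = √(V_Px² + V_Py²) = 5.4981 m/s.

5.50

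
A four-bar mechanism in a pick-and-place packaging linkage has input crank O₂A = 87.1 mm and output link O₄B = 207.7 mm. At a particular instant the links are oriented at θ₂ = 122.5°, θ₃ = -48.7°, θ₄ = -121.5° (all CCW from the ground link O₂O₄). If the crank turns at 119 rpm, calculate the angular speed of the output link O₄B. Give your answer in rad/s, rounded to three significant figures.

0.837

ω₂ = 12.46 rad/s (from 119 rpm).
Differentiating the loop-closure r₂e^{iθ₂}+r₃e^{iθ₃}=r₁+r₄e^{iθ₄} gives r₂ω₂e^{iθ₂}+r₃ω₃e^{iθ₃}=r₄ω₄e^{iθ₄}.
Eliminating the other unknown: ω₄ = r₂ω₂ sin(θ₂−θ₃) / [r₄ sin(θ₄−θ₃)].
Numerator sine = +0.15299; denominator sine = -0.95528.
Result = 0.0871·12.46·(+0.15299) / (0.2077·(-0.95528)) = -0.83691 rad/s; magnitude 0.83691 rad/s.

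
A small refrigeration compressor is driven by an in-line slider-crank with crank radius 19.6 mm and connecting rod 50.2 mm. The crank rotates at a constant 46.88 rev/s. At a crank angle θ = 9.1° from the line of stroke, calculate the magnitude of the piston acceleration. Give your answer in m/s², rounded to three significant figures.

ω = 2π·46.9 = 294.6 rad/s
x(θ) = r cosθ + √(L² − r² sin²θ); with ω constant, a = ω²·d²x/dθ².
d²x/dθ² = −r cosθ − r²(cos2θ)/√u − r⁴ sin²2θ/(4u^{3/2}),  u = L² − r² sin²θ = 0.00251043 m².
Substituting r = 0.0196 m, L = 0.0502 m, θ = 9.1°: d²x/dθ² = -0.026666 m.
a = ω²·d²x/dθ² = (294.6)²·(-0.026666) = -2313.6 m/s²;  |a| = 2313.6 m/s².

2310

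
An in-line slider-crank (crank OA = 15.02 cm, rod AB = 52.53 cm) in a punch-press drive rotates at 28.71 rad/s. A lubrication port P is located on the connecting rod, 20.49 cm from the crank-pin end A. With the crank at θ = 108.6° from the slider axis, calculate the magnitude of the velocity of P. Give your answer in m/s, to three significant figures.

ω = 28.71 rad/s.  Crank-pin speed |V_A| = rω = 4.3122 m/s, perpendicular to OA.
Rod angle: sinφ = −(r/L) sinθ ⇒ φ = -15.724°; ω_rod = −rω cosθ/√(L²−r²sin²θ) = +2.7202 rad/s.
V_P = V_A + ω_rod × AP, with AP = 0.2049 m along the rod.
Components: V_Px = −rω sinθ − a·ω_rod·sinφ = -3.936 m/s;  V_Py = rω cosθ + a·ω_rod·cosφ = -0.83893 m/s.
|V_P| = √(V_Px² + V_Py²) = 4.0244 m/s.

4.02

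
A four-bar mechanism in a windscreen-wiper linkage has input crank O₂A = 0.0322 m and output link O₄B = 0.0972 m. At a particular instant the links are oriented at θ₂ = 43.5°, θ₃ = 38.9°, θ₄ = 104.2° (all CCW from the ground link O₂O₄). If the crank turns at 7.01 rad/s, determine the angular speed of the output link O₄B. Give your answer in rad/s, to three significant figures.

ω₂ = 7.01 rad/s
Differentiating the loop-closure r₂e^{iθ₂}+r₃e^{iθ₃}=r₁+r₄e^{iθ₄} gives r₂ω₂e^{iθ₂}+r₃ω₃e^{iθ₃}=r₄ω₄e^{iθ₄}.
Eliminating the other unknown: ω₄ = r₂ω₂ sin(θ₂−θ₃) / [r₄ sin(θ₄−θ₃)].
Numerator sine = +0.08020; denominator sine = +0.90851.
Result = 0.0322·7.01·(+0.08020) / (0.0972·(+0.90851)) = +0.205 rad/s; magnitude 0.205 rad/s.

0.205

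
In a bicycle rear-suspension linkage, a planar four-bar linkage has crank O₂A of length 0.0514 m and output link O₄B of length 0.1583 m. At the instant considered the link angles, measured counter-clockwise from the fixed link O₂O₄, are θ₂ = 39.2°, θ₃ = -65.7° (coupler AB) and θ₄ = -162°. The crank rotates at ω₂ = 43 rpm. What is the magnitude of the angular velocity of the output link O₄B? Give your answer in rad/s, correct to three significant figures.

1.42

ω₂ = 4.503 rad/s (from 43 rpm).
Differentiating the loop-closure r₂e^{iθ₂}+r₃e^{iθ₃}=r₁+r₄e^{iθ₄} gives r₂ω₂e^{iθ₂}+r₃ω₃e^{iθ₃}=r₄ω₄e^{iθ₄}.
Eliminating the other unknown: ω₄ = r₂ω₂ sin(θ₂−θ₃) / [r₄ sin(θ₄−θ₃)].
Numerator sine = +0.96638; denominator sine = -0.99396.
Result = 0.0514·4.503·(+0.96638) / (0.1583·(-0.99396)) = -1.4215 rad/s; magnitude 1.4215 rad/s.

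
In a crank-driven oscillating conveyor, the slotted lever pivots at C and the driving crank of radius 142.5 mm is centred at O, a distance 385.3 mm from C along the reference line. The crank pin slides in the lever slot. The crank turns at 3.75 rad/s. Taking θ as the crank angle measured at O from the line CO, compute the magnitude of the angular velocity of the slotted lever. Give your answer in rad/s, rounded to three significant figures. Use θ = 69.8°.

ω = 3.75 rad/s
Crank pin A relative to C: A = (d + r cosθ, r sinθ); lever angle φ = atan2(r sinθ, d + r cosθ).
Differentiating tanφ: φ̇ = rω(d cosθ + r)/(d² + r² + 2dr cosθ).
d² + r² + 2dr cosθ = |CA|² = 0.20668 m²;  d cosθ + r = +0.27554 m.
|ω_lever| = |0.1425·3.75·+0.27554| / 0.20668 = 0.71242 rad/s.

0.712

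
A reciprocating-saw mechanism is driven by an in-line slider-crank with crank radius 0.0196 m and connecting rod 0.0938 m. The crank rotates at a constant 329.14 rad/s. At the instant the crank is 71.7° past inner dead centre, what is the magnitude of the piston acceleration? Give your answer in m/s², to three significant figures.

ω = 329.1 rad/s
x(θ) = r cosθ + √(L² − r² sin²θ); with ω constant, a = ω²·d²x/dθ².
d²x/dθ² = −r cosθ − r²(cos2θ)/√u − r⁴ sin²2θ/(4u^{3/2}),  u = L² − r² sin²θ = 0.00845215 m².
Substituting r = 0.0196 m, L = 0.0938 m, θ = 71.7°: d²x/dθ² = -0.0028165 m.
a = ω²·d²x/dθ² = (329.1)²·(-0.0028165) = -305.12 m/s²;  |a| = 305.12 m/s².

305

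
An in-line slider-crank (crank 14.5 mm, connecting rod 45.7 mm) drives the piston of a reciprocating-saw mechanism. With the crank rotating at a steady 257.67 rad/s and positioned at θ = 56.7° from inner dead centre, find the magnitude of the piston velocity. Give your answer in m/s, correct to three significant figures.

ω = 257.7 rad/s
For an in-line slider-crank, x = r cosθ + √(L² − r² sin²θ), so v = −rω sinθ·[1 + r cosθ/√(L² − r² sin²θ)].
With r = 0.0145 m, L = 0.0457 m, θ = 56.7°: √(L² − r² sin²θ) = 0.044064 m.
v = −0.0145·257.7·0.83581·[1 + 0.0145·0.54902/0.044064] = -3.6869 m/s.
|v| = 3.6869 m/s.

3.69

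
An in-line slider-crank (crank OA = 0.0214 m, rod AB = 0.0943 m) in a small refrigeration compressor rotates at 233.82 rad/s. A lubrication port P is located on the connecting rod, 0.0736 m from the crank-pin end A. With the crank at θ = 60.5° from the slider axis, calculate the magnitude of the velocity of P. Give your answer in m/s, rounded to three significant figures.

ω = 233.8 rad/s.  Crank-pin speed |V_A| = rω = 5.0037 m/s, perpendicular to OA.
Rod angle: sinφ = −(r/L) sinθ ⇒ φ = -11.392°; ω_rod = −rω cosθ/√(L²−r²sin²θ) = -26.654 rad/s.
V_P = V_A + ω_rod × AP, with AP = 0.0736 m along the rod.
Components: V_Px = −rω sinθ − a·ω_rod·sinφ = -4.7425 m/s;  V_Py = rω cosθ + a·ω_rod·cosφ = +0.54087 m/s.
|V_P| = √(V_Px² + V_Py²) = 4.7733 m/s.

4.77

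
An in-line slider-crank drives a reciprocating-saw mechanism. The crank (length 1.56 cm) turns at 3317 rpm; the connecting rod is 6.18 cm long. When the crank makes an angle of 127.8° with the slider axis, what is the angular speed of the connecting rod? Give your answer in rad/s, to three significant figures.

54.8

ω = 347.4 rad/s (converted from 3317 rpm).
The rod makes angle φ with the slider axis where L sinφ = r sinθ; differentiating, L cosφ·φ̇ = r ω cosθ.
L cosφ = √(L² − r² sin²θ) = 0.060558 m.
|ω_rod| = r ω |cosθ| / √(L² − r² sin²θ) = 0.0156·347.4·0.61291/0.060558 = 54.843 rad/s.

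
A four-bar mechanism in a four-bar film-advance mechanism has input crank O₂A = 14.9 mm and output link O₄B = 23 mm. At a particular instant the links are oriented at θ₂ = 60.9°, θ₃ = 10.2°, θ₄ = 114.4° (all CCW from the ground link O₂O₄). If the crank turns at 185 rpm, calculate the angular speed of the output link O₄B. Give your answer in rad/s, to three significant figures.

ω₂ = 19.37 rad/s (from 185 rpm).
Differentiating the loop-closure r₂e^{iθ₂}+r₃e^{iθ₃}=r₁+r₄e^{iθ₄} gives r₂ω₂e^{iθ₂}+r₃ω₃e^{iθ₃}=r₄ω₄e^{iθ₄}.
Eliminating the other unknown: ω₄ = r₂ω₂ sin(θ₂−θ₃) / [r₄ sin(θ₄−θ₃)].
Numerator sine = +0.77384; denominator sine = +0.96945.
Result = 0.0149·19.37·(+0.77384) / (0.023·(+0.96945)) = +10.018 rad/s; magnitude 10.018 rad/s.

10.0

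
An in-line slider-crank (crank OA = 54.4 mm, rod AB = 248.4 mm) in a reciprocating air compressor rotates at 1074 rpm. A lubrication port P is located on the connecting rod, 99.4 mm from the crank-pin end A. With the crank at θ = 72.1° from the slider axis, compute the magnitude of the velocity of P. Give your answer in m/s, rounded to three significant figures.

6.09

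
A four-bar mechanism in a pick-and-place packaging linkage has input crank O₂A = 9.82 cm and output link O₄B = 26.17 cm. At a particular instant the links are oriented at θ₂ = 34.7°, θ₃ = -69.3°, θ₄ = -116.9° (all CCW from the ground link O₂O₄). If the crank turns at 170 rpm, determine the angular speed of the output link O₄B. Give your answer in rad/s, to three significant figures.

ω₂ = 17.8 rad/s (from 170 rpm).
Differentiating the loop-closure r₂e^{iθ₂}+r₃e^{iθ₃}=r₁+r₄e^{iθ₄} gives r₂ω₂e^{iθ₂}+r₃ω₃e^{iθ₃}=r₄ω₄e^{iθ₄}.
Eliminating the other unknown: ω₄ = r₂ω₂ sin(θ₂−θ₃) / [r₄ sin(θ₄−θ₃)].
Numerator sine = +0.97030; denominator sine = -0.73846.
Result = 0.0982·17.8·(+0.97030) / (0.2617·(-0.73846)) = -8.7774 rad/s; magnitude 8.7774 rad/s.

8.78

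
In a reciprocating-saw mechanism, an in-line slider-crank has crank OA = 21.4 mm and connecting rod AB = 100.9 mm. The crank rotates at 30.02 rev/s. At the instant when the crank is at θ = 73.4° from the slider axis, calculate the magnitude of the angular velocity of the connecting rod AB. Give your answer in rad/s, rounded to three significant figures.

11.7

ω = 188.6 rad/s (converted from 30.02 rev/s).
The rod makes angle φ with the slider axis where L sinφ = r sinθ; differentiating, L cosφ·φ̇ = r ω cosθ.
L cosφ = √(L² − r² sin²θ) = 0.098794 m.
|ω_rod| = r ω |cosθ| / √(L² − r² sin²θ) = 0.0214·188.6·0.28569/0.098794 = 11.673 rad/s.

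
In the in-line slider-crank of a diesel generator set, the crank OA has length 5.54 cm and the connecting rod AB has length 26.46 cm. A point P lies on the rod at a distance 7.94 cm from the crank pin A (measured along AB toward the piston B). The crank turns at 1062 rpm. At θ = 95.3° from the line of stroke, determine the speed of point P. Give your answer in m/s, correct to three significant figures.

6.11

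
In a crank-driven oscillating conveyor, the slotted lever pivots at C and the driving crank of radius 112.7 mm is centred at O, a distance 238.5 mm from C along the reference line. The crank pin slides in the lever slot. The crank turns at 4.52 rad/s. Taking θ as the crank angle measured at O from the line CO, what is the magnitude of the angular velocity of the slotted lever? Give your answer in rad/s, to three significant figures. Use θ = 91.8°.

0.789

ω = 4.52 rad/s
Crank pin A relative to C: A = (d + r cosθ, r sinθ); lever angle φ = atan2(r sinθ, d + r cosθ).
Differentiating tanφ: φ̇ = rω(d cosθ + r)/(d² + r² + 2dr cosθ).
d² + r² + 2dr cosθ = |CA|² = 0.067895 m²;  d cosθ + r = +0.10521 m.
|ω_lever| = |0.1127·4.52·+0.10521| / 0.067895 = 0.78936 rad/s.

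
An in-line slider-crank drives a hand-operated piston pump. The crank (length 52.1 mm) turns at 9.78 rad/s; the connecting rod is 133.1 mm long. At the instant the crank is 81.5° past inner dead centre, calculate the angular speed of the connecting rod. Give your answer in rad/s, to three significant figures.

0.614

ω = 9.78 rad/s
The rod makes angle φ with the slider axis where L sinφ = r sinθ; differentiating, L cosφ·φ̇ = r ω cosθ.
L cosφ = √(L² − r² sin²θ) = 0.12272 m.
|ω_rod| = r ω |cosθ| / √(L² − r² sin²θ) = 0.0521·9.78·0.14781/0.12272 = 0.6137 rad/s.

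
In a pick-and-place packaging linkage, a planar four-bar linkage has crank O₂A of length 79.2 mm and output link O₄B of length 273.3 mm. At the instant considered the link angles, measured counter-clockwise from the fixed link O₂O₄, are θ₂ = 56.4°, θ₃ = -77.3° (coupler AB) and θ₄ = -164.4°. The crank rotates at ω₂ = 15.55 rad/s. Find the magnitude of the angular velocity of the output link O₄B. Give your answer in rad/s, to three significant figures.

ω₂ = 15.55 rad/s
Differentiating the loop-closure r₂e^{iθ₂}+r₃e^{iθ₃}=r₁+r₄e^{iθ₄} gives r₂ω₂e^{iθ₂}+r₃ω₃e^{iθ₃}=r₄ω₄e^{iθ₄}.
Eliminating the other unknown: ω₄ = r₂ω₂ sin(θ₂−θ₃) / [r₄ sin(θ₄−θ₃)].
Numerator sine = +0.72297; denominator sine = -0.99872.
Result = 0.0792·15.55·(+0.72297) / (0.2733·(-0.99872)) = -3.2621 rad/s; magnitude 3.2621 rad/s.

3.26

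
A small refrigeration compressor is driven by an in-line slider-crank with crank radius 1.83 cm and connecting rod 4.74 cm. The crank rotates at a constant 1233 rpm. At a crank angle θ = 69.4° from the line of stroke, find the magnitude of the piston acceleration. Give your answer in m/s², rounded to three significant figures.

ω = 2π·1233/60 = 129.1 rad/s
x(θ) = r cosθ + √(L² − r² sin²θ); with ω constant, a = ω²·d²x/dθ².
d²x/dθ² = −r cosθ − r²(cos2θ)/√u − r⁴ sin²2θ/(4u^{3/2}),  u = L² − r² sin²θ = 0.00195333 m².
Substituting r = 0.0183 m, L = 0.0474 m, θ = 69.4°: d²x/dθ² = -0.00087834 m.
a = ω²·d²x/dθ² = (129.1)²·(-0.00087834) = -14.643 m/s²;  |a| = 14.643 m/s².

14.6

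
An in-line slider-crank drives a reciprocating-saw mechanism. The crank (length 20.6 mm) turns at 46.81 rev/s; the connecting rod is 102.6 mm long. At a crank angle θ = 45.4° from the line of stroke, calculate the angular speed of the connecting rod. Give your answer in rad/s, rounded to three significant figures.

41.9

ω = 294.1 rad/s (converted from 46.81 rev/s).
The rod makes angle φ with the slider axis where L sinφ = r sinθ; differentiating, L cosφ·φ̇ = r ω cosθ.
L cosφ = √(L² − r² sin²θ) = 0.10155 m.
|ω_rod| = r ω |cosθ| / √(L² − r² sin²θ) = 0.0206·294.1·0.70215/0.10155 = 41.894 rad/s.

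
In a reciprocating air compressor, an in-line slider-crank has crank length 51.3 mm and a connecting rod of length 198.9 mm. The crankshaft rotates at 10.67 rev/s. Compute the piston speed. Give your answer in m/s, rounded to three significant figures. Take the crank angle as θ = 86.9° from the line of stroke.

ω = 2π·10.7 = 67.04 rad/s
For an in-line slider-crank, x = r cosθ + √(L² − r² sin²θ), so v = −rω sinθ·[1 + r cosθ/√(L² − r² sin²θ)].
With r = 0.0513 m, L = 0.1989 m, θ = 86.9°: √(L² − r² sin²θ) = 0.19219 m.
v = −0.0513·67.04·0.99854·[1 + 0.0513·0.05408/0.19219] = -3.4838 m/s.
|v| = 3.4838 m/s.

3.48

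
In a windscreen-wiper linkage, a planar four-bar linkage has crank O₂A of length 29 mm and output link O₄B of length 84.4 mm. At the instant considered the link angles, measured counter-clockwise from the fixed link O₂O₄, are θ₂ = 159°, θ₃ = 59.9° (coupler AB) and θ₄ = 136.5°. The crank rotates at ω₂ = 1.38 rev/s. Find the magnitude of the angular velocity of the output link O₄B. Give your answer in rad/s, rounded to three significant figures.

3.02

ω₂ = 8.671 rad/s (from 1.38 rev/s).
Differentiating the loop-closure r₂e^{iθ₂}+r₃e^{iθ₃}=r₁+r₄e^{iθ₄} gives r₂ω₂e^{iθ₂}+r₃ω₃e^{iθ₃}=r₄ω₄e^{iθ₄}.
Eliminating the other unknown: ω₄ = r₂ω₂ sin(θ₂−θ₃) / [r₄ sin(θ₄−θ₃)].
Numerator sine = +0.98741; denominator sine = +0.97278.
Result = 0.029·8.671·(+0.98741) / (0.0844·(+0.97278)) = +3.0241 rad/s; magnitude 3.0241 rad/s.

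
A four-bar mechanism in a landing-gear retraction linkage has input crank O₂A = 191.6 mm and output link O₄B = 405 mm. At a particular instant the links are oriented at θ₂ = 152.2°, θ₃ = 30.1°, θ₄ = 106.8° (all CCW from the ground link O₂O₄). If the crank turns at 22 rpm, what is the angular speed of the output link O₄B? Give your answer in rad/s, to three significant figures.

0.949

ω₂ = 2.304 rad/s (from 22 rpm).
Differentiating the loop-closure r₂e^{iθ₂}+r₃e^{iθ₃}=r₁+r₄e^{iθ₄} gives r₂ω₂e^{iθ₂}+r₃ω₃e^{iθ₃}=r₄ω₄e^{iθ₄}.
Eliminating the other unknown: ω₄ = r₂ω₂ sin(θ₂−θ₃) / [r₄ sin(θ₄−θ₃)].
Numerator sine = +0.84712; denominator sine = +0.97318.
Result = 0.1916·2.304·(+0.84712) / (0.405·(+0.97318)) = +0.94874 rad/s; magnitude 0.94874 rad/s.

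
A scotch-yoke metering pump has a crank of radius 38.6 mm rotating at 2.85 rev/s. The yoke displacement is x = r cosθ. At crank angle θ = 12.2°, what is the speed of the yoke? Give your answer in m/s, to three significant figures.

0.146

ω = 17.91 rad/s (from 2.85 rev/s).
x = r cosθ ⇒ ẋ = −rω sinθ.
|v| = rω|sinθ| = 0.0386·17.91·|sin 12.2°| = 0.14607 m/s.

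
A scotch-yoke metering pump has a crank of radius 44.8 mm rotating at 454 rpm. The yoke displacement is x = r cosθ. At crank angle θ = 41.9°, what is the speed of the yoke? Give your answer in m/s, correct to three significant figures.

ω = 47.54 rad/s (from 454 rpm).
x = r cosθ ⇒ ẋ = −rω sinθ.
|v| = rω|sinθ| = 0.0448·47.54·|sin 41.9°| = 1.4224 m/s.

1.42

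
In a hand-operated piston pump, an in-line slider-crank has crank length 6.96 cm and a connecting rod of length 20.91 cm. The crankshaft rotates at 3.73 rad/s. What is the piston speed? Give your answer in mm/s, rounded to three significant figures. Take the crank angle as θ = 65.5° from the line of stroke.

270

ω = 3.73 rad/s
For an in-line slider-crank, x = r cosθ + √(L² − r² sin²θ), so v = −rω sinθ·[1 + r cosθ/√(L² − r² sin²θ)].
With r = 0.0696 m, L = 0.2091 m, θ = 65.5°: √(L² − r² sin²θ) = 0.19928 m.
v = −0.0696·3.73·0.90996·[1 + 0.0696·0.41469/0.19928] = -0.27045 m/s.
|v| = 0.27045 m/s = 270.45 mm/s.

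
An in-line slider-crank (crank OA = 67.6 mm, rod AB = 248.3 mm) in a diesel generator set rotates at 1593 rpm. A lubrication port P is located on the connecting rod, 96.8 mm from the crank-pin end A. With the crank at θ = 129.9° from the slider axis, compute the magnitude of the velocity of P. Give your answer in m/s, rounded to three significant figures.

9.18

ω = 166.8 rad/s.  Crank-pin speed |V_A| = rω = 11.277 m/s, perpendicular to OA.
Rod angle: sinφ = −(r/L) sinθ ⇒ φ = -12.056°; ω_rod = −rω cosθ/√(L²−r²sin²θ) = +29.789 rad/s.
V_P = V_A + ω_rod × AP, with AP = 0.0968 m along the rod.
Components: V_Px = −rω sinθ − a·ω_rod·sinφ = -8.049 m/s;  V_Py = rω cosθ + a·ω_rod·cosφ = -4.4136 m/s.
|V_P| = √(V_Px² + V_Py²) = 9.1796 m/s.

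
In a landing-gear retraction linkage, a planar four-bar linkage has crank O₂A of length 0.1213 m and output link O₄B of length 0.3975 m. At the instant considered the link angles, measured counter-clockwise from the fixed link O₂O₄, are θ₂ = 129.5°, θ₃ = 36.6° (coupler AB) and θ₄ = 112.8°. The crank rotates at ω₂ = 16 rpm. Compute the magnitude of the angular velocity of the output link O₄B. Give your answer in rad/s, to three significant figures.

0.526

ω₂ = 1.676 rad/s (from 16 rpm).
Differentiating the loop-closure r₂e^{iθ₂}+r₃e^{iθ₃}=r₁+r₄e^{iθ₄} gives r₂ω₂e^{iθ₂}+r₃ω₃e^{iθ₃}=r₄ω₄e^{iθ₄}.
Eliminating the other unknown: ω₄ = r₂ω₂ sin(θ₂−θ₃) / [r₄ sin(θ₄−θ₃)].
Numerator sine = +0.99872; denominator sine = +0.97113.
Result = 0.1213·1.676·(+0.99872) / (0.3975·(+0.97113)) = +0.52582 rad/s; magnitude 0.52582 rad/s.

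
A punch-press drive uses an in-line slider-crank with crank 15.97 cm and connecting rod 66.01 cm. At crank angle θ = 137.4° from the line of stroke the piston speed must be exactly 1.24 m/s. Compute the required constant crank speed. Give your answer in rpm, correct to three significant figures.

For an in-line slider-crank, |v_piston| = rω|sinθ|·[1 + r cosθ/√(L² − r² sin²θ)].
With r = 0.1597 m, L = 0.6601 m, θ = 137.4°: the bracketed kinematic factor |dx/dθ| = 0.088583 m.
ω = v/|dx/dθ| = 1.24/0.088583 = 13.998 rad/s.
N = 60ω/(2π) = 133.67 rpm.

134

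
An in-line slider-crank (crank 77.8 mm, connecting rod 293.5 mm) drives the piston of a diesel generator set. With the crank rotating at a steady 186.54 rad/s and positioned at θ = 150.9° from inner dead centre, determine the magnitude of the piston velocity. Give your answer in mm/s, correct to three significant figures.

ω = 186.5 rad/s
For an in-line slider-crank, x = r cosθ + √(L² − r² sin²θ), so v = −rω sinθ·[1 + r cosθ/√(L² − r² sin²θ)].
With r = 0.0778 m, L = 0.2935 m, θ = 150.9°: √(L² − r² sin²θ) = 0.29105 m.
v = −0.0778·186.5·0.48634·[1 + 0.0778·-0.87377/0.29105] = -5.4096 m/s.
|v| = 5.4096 m/s = 5409.6 mm/s.

5410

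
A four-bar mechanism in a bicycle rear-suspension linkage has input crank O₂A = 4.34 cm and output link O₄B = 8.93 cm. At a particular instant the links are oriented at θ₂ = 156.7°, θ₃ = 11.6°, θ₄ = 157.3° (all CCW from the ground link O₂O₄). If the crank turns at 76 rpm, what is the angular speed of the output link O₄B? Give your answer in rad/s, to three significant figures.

3.93

ω₂ = 7.959 rad/s (from 76 rpm).
Differentiating the loop-closure r₂e^{iθ₂}+r₃e^{iθ₃}=r₁+r₄e^{iθ₄} gives r₂ω₂e^{iθ₂}+r₃ω₃e^{iθ₃}=r₄ω₄e^{iθ₄}.
Eliminating the other unknown: ω₄ = r₂ω₂ sin(θ₂−θ₃) / [r₄ sin(θ₄−θ₃)].
Numerator sine = +0.57215; denominator sine = +0.56353.
Result = 0.0434·7.959·(+0.57215) / (0.0893·(+0.56353)) = +3.9271 rad/s; magnitude 3.9271 rad/s.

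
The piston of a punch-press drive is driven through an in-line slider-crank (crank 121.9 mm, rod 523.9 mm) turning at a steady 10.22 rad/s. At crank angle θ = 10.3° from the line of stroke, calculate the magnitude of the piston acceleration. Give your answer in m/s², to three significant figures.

ω = 10.22 rad/s
x(θ) = r cosθ + √(L² − r² sin²θ); with ω constant, a = ω²·d²x/dθ².
d²x/dθ² = −r cosθ − r²(cos2θ)/√u − r⁴ sin²2θ/(4u^{3/2}),  u = L² − r² sin²θ = 0.273996 m².
Substituting r = 0.1219 m, L = 0.5239 m, θ = 10.3°: d²x/dθ² = -0.14656 m.
a = ω²·d²x/dθ² = (10.22)²·(-0.14656) = -15.308 m/s²;  |a| = 15.308 m/s².

15.3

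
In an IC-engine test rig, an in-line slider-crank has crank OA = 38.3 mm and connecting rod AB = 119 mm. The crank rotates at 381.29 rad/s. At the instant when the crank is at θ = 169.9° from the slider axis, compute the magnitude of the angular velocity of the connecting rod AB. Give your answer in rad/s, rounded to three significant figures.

ω = 381.3 rad/s
The rod makes angle φ with the slider axis where L sinφ = r sinθ; differentiating, L cosφ·φ̇ = r ω cosθ.
L cosφ = √(L² − r² sin²θ) = 0.11881 m.
|ω_rod| = r ω |cosθ| / √(L² − r² sin²θ) = 0.0383·381.3·0.98450/0.11881 = 121.01 rad/s.

121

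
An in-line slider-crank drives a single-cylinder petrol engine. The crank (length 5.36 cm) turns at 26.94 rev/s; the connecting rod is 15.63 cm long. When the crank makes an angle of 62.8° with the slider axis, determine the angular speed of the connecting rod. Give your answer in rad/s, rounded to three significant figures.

ω = 169.3 rad/s (converted from 26.94 rev/s).
The rod makes angle φ with the slider axis where L sinφ = r sinθ; differentiating, L cosφ·φ̇ = r ω cosθ.
L cosφ = √(L² − r² sin²θ) = 0.14885 m.
|ω_rod| = r ω |cosθ| / √(L² − r² sin²θ) = 0.0536·169.3·0.45710/0.14885 = 27.861 rad/s.

27.9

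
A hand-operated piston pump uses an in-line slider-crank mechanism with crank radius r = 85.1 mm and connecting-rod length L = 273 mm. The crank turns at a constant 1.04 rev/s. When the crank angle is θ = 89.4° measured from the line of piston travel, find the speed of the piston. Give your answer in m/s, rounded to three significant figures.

0.558

ω = 2π·1.04 = 6.535 rad/s
For an in-line slider-crank, x = r cosθ + √(L² − r² sin²θ), so v = −rω sinθ·[1 + r cosθ/√(L² − r² sin²θ)].
With r = 0.0851 m, L = 0.273 m, θ = 89.4°: √(L² − r² sin²θ) = 0.2594 m.
v = −0.0851·6.535·0.99995·[1 + 0.0851·0.01047/0.2594] = -0.55797 m/s.
|v| = 0.55797 m/s.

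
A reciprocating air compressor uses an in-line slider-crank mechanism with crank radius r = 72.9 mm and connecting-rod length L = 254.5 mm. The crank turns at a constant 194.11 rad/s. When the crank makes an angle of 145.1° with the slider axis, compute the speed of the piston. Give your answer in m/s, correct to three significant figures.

6.17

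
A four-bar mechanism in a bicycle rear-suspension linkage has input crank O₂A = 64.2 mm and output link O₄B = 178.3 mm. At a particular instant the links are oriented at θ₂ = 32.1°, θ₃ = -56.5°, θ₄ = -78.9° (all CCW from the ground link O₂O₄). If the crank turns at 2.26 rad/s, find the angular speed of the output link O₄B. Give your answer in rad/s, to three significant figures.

ω₂ = 2.26 rad/s
Differentiating the loop-closure r₂e^{iθ₂}+r₃e^{iθ₃}=r₁+r₄e^{iθ₄} gives r₂ω₂e^{iθ₂}+r₃ω₃e^{iθ₃}=r₄ω₄e^{iθ₄}.
Eliminating the other unknown: ω₄ = r₂ω₂ sin(θ₂−θ₃) / [r₄ sin(θ₄−θ₃)].
Numerator sine = +0.99970; denominator sine = -0.38107.
Result = 0.0642·2.26·(+0.99970) / (0.1783·(-0.38107)) = -2.1348 rad/s; magnitude 2.1348 rad/s.

2.13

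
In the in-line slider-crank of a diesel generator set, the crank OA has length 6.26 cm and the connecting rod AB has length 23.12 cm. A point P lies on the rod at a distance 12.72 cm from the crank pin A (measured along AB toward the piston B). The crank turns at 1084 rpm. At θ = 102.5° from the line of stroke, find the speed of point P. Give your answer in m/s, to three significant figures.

6.74

ω = 113.5 rad/s.  Crank-pin speed |V_A| = rω = 7.1061 m/s, perpendicular to OA.
Rod angle: sinφ = −(r/L) sinθ ⇒ φ = -15.328°; ω_rod = −rω cosθ/√(L²−r²sin²θ) = +6.8978 rad/s.
V_P = V_A + ω_rod × AP, with AP = 0.1272 m along the rod.
Components: V_Px = −rω sinθ − a·ω_rod·sinφ = -6.7057 m/s;  V_Py = rω cosθ + a·ω_rod·cosφ = -0.69185 m/s.
|V_P| = √(V_Px² + V_Py²) = 6.7413 m/s.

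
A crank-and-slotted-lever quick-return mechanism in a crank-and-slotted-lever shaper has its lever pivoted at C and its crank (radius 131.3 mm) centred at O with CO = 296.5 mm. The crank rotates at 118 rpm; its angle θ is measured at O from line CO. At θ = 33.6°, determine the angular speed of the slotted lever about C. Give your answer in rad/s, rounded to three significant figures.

ω = 12.36 rad/s (from 118 rpm).
Crank pin A relative to C: A = (d + r cosθ, r sinθ); lever angle φ = atan2(r sinθ, d + r cosθ).
Differentiating tanφ: φ̇ = rω(d cosθ + r)/(d² + r² + 2dr cosθ).
d² + r² + 2dr cosθ = |CA|² = 0.170004 m²;  d cosθ + r = +0.37826 m.
|ω_lever| = |0.1313·12.36·+0.37826| / 0.170004 = 3.61 rad/s.

3.61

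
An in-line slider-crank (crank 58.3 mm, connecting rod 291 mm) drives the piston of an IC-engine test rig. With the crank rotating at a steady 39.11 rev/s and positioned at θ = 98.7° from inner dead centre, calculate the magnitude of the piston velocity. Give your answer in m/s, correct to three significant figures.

13.7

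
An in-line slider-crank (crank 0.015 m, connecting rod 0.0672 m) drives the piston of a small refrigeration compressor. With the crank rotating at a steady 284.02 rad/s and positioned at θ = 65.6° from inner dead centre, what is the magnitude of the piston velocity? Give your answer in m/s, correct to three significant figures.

4.25

ω = 284 rad/s
For an in-line slider-crank, x = r cosθ + √(L² − r² sin²θ), so v = −rω sinθ·[1 + r cosθ/√(L² − r² sin²θ)].
With r = 0.015 m, L = 0.0672 m, θ = 65.6°: √(L² − r² sin²θ) = 0.065797 m.
v = −0.015·284·0.91068·[1 + 0.015·0.41310/0.065797] = -4.2452 m/s.
|v| = 4.2452 m/s.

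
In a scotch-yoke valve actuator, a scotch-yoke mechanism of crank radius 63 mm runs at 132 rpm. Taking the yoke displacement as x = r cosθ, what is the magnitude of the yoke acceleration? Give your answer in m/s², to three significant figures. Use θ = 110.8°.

4.27

ω = 13.82 rad/s (from 132 rpm).
x = r cosθ ⇒ ẍ = −rω² cosθ (ω constant).
|a| = rω²|cosθ| = 0.063·(13.82)²·|cos 110.8°| = 4.2747 m/s².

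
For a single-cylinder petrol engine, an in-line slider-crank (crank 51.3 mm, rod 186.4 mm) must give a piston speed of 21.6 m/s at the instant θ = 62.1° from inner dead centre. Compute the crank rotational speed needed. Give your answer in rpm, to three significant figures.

4020

For an in-line slider-crank, |v_piston| = rω|sinθ|·[1 + r cosθ/√(L² − r² sin²θ)].
With r = 0.0513 m, L = 0.1864 m, θ = 62.1°: the bracketed kinematic factor |dx/dθ| = 0.051357 m.
ω = v/|dx/dθ| = 21.6/0.051357 = 420.59 rad/s.
N = 60ω/(2π) = 4016.3 rpm.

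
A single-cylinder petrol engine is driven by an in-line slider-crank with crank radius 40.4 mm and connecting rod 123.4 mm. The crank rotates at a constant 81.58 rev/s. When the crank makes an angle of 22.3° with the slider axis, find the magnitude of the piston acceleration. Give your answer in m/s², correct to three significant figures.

ω = 2π·81.6 = 512.6 rad/s
x(θ) = r cosθ + √(L² − r² sin²θ); with ω constant, a = ω²·d²x/dθ².
d²x/dθ² = −r cosθ − r²(cos2θ)/√u − r⁴ sin²2θ/(4u^{3/2}),  u = L² − r² sin²θ = 0.0149926 m².
Substituting r = 0.0404 m, L = 0.1234 m, θ = 22.3°: d²x/dθ² = -0.047049 m.
a = ω²·d²x/dθ² = (512.6)²·(-0.047049) = -12362 m/s²;  |a| = 12362 m/s².

12400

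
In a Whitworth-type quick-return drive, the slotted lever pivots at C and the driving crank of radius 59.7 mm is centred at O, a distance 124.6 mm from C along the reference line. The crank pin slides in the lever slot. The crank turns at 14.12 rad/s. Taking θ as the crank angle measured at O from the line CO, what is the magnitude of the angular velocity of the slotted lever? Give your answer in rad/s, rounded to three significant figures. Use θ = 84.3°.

2.95

ω = 14.12 rad/s
Crank pin A relative to C: A = (d + r cosθ, r sinθ); lever angle φ = atan2(r sinθ, d + r cosθ).
Differentiating tanφ: φ̇ = rω(d cosθ + r)/(d² + r² + 2dr cosθ).
d² + r² + 2dr cosθ = |CA|² = 0.0205669 m²;  d cosθ + r = +0.072075 m.
|ω_lever| = |0.0597·14.12·+0.072075| / 0.0205669 = 2.9541 rad/s.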